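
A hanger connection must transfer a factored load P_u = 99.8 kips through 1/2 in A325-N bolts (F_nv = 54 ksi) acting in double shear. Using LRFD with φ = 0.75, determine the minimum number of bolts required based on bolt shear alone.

7 bolts

A_b = π·0.5²/4 = 0.1963 in².
Per-bolt design strength φR_n = 0.75 × 54 × 0.1963 × 2 = 15.9 kips.
n ≥ 99.8 / 15.9 = 6.275 → use 7 bolts.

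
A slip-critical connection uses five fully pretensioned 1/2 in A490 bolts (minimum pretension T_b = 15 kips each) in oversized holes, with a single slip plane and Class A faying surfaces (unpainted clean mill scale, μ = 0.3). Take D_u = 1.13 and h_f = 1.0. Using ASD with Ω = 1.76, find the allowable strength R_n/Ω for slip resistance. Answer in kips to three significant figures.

14.4 kips

R_n = μ · D_u · h_f · T_b · n_s · n_b = 0.3 × 1.13 × 1.0 × 15 × 1 × 5 = 25.42 kips.
Allowable strength R_n/Ω = 25.42 / 1.76 = 14.4 kips.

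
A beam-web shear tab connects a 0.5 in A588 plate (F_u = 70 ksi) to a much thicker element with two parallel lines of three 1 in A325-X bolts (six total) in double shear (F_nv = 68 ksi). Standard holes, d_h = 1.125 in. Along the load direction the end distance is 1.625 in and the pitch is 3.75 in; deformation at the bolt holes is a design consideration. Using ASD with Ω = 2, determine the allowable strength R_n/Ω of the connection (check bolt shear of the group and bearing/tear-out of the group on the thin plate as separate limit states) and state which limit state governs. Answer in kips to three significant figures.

213 kips (bearing governs)

Bolt shear: A_b = π·1²/4 = 0.7854 in²; R_n = 68 × 0.7854 × 6 × 2 = 640.9 kips → 640.9 / 2 = 320 kips.
Bearing (1.2 l_c t F_u ≤ 2.4 d t F_u): upper limit = 2.4·1·0.5·70 = 84 kips.
  Edge l_c = 1.625 − 1.125/2 = 1.062 → r_n = 44.62 kips; interior l_c = 3.75 − 1.125 = 2.625 → r_n = 84 kips.
  R_n,bearing = 2·44.62 + 4·84 = 425.2 kips → 425.2 / 2 = 213 kips.
Bearing governs: 213 kips.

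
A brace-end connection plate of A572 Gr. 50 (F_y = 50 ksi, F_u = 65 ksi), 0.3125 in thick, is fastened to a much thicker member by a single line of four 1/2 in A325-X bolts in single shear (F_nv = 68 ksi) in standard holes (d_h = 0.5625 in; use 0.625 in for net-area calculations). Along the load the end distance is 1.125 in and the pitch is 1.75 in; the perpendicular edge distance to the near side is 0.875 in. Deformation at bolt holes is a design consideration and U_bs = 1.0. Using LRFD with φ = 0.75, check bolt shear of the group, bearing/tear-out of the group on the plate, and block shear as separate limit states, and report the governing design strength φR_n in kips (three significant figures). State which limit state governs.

40.1 kips (bolt shear governs)

Bolt shear: A_b = π·0.5²/4 = 0.1963 in²; R_n = 68 × 0.1963 × 4 × 1 = 53.41 kips → 0.75 × 53.41 = 40.1 kips.
Bearing: edge l_c = 0.8438, r_n = 20.57 kips; interior l_c = 1.188, r_n = 24.38 kips; R_n = 20.57 + 3·24.38 = 93.69 kips → 70.3 kips.
Block shear: A_gv = 1.992, A_nv = 1.309, A_nt = 0.1758 in²; R_n = min(0.6F_uA_nv, 0.6F_yA_gv) + U_bs·F_u·A_nt = 62.46 kips → 46.8 kips.
Bolt shear governs: 40.1 kips.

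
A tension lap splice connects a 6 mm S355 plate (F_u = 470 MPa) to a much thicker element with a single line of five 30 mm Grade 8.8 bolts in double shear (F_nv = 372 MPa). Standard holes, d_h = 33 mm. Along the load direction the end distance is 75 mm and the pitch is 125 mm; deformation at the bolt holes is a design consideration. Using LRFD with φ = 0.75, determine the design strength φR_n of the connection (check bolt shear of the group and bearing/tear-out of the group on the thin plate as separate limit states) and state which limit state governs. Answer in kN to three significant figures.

758 kN (bearing governs)

Bolt shear: A_b = π·30²/4 = 706.9 mm²; R_n = 372 × 706.9 × 5 × 2 / 1000 = 2630 kN → 0.75 × 2630 = 1970 kN.
Bearing (1.2 l_c t F_u ≤ 2.4 d t F_u): upper limit = 2.4·30·6·470 / 1000 = 203 kN.
  Edge l_c = 75 − 33/2 = 58.5 → r_n = 198 kN; interior l_c = 125 − 33 = 92 → r_n = 203 kN.
  R_n,bearing = 1·198 + 4·203 = 1010 kN → 0.75 × 1010 = 758 kN.
Bearing governs: 758 kN.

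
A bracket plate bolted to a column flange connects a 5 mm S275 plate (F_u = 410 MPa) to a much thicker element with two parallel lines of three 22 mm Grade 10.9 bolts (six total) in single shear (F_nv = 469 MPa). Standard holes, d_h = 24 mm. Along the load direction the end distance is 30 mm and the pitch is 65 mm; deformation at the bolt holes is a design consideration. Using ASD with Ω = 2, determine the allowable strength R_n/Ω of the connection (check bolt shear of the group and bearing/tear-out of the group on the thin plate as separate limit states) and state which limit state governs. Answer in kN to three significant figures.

246 kN (bearing governs)

Bolt shear: A_b = π·22²/4 = 380.1 mm²; R_n = 469 × 380.1 × 6 × 1 / 1000 = 1070 kN → 1070 / 2 = 535 kN.
Bearing (1.2 l_c t F_u ≤ 2.4 d t F_u): upper limit = 2.4·22·5·410 / 1000 = 108.2 kN.
  Edge l_c = 30 − 24/2 = 18 → r_n = 44.28 kN; interior l_c = 65 − 24 = 41 → r_n = 100.9 kN.
  R_n,bearing = 2·44.28 + 4·100.9 = 492 kN → 492 / 2 = 246 kN.
Bearing governs: 246 kN.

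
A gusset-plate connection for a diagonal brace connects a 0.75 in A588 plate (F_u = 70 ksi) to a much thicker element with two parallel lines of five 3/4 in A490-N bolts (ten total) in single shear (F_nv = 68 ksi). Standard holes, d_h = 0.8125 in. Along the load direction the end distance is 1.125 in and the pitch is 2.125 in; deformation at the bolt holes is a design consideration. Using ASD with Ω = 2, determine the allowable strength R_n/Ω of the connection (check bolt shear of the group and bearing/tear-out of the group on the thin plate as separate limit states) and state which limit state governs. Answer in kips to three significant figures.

150 kips (bolt shear governs)

Bolt shear: A_b = π·0.75²/4 = 0.4418 in²; R_n = 68 × 0.4418 × 10 × 1 = 300.4 kips → 300.4 / 2 = 150 kips.
Bearing (1.2 l_c t F_u ≤ 2.4 d t F_u): upper limit = 2.4·0.75·0.75·70 = 94.5 kips.
  Edge l_c = 1.125 − 0.8125/2 = 0.7188 → r_n = 45.28 kips; interior l_c = 2.125 − 0.8125 = 1.312 → r_n = 82.69 kips.
  R_n,bearing = 2·45.28 + 8·82.69 = 752.1 kips → 752.1 / 2 = 376 kips.
Bolt shear governs: 150 kips.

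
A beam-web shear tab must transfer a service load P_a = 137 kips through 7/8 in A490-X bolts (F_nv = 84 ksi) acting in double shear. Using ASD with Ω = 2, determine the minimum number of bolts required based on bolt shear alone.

A_b = π·0.875²/4 = 0.6013 in².
Per-bolt allowable strength R_n/Ω = 84 × 0.6013 × 2 / 2 = 50.51 kips.
n ≥ 137 / 50.51 = 2.712 → use 3 bolts.

3 bolts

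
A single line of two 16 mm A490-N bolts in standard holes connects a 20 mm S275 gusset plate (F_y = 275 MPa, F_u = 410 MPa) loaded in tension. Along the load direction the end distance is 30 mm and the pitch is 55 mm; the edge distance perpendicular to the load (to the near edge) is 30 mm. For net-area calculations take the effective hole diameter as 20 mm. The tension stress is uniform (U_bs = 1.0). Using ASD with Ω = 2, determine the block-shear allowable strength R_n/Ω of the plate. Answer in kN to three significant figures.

217 kN

Shear plane L_v = 30 + 1·55 = 85 mm; A_gv = 85 × 20 = 1700 mm².
A_nv = (85 − 1.5·20) × 20 = 1100 mm².
A_nt = (30 − 0.5·20) × 20 = 400 mm².
0.6 F_u A_nv = 270.6 kN; 0.6 F_y A_gv = 280.5 kN → shear rupture governs the shear term.
R_n = 270.6 + 1.0 × 410 × 400 / 1000 = 434.6 kN.
Allowable strength R_n/Ω = 434.6 / 2 = 217 kN.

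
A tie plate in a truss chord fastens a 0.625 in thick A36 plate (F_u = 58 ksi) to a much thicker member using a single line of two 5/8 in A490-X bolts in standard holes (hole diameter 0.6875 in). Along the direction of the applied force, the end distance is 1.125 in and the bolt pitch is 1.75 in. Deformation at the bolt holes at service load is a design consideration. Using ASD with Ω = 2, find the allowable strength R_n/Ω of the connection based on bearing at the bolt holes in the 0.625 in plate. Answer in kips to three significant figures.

Per bolt r_n = 1.2 l_c t F_u ≤ 2.4 d t F_u; upper limit = 2.4 × 0.625 × 0.625 × 58 = 54.38 kips.
Edge bolt: l_c = 1.125 − 0.6875/2 = 0.7812 in → 1.2 × 0.7812 × 0.625 × 58 = 33.98 → r_n = 33.98 kips.
Interior bolts: l_c = 1.75 − 0.6875 = 1.062 in → 1.2 × 1.062 × 0.625 × 58 = 46.22 → r_n = 46.22 kips.
R_n = 1 × 33.98 + 1 × 46.22 = 80.2 kips.
Allowable strength R_n/Ω = 80.2 / 2 = 40.1 kips.

40.1 kips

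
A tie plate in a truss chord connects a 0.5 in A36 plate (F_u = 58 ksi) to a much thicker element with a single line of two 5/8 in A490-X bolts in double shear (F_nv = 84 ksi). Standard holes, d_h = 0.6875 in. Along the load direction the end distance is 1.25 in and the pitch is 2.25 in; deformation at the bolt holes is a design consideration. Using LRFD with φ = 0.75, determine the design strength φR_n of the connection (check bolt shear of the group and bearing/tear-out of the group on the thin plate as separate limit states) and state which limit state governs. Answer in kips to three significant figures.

Bolt shear: A_b = π·0.625²/4 = 0.3068 in²; R_n = 84 × 0.3068 × 2 × 2 = 103.1 kips → 0.75 × 103.1 = 77.3 kips.
Bearing (1.2 l_c t F_u ≤ 2.4 d t F_u): upper limit = 2.4·0.625·0.5·58 = 43.5 kips.
  Edge l_c = 1.25 − 0.6875/2 = 0.9062 → r_n = 31.54 kips; interior l_c = 2.25 − 0.6875 = 1.562 → r_n = 43.5 kips.
  R_n,bearing = 1·31.54 + 1·43.5 = 75.04 kips → 0.75 × 75.04 = 56.3 kips.
Bearing governs: 56.3 kips.

56.3 kips (bearing governs)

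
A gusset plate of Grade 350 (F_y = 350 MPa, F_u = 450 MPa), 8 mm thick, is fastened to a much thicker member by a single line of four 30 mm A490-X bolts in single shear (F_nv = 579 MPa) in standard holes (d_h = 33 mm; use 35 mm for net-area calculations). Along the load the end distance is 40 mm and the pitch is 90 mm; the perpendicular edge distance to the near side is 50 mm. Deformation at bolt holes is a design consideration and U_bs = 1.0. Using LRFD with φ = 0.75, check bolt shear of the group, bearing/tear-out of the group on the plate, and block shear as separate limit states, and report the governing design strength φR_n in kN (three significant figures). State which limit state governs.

392 kN (block shear governs)

Bolt shear: A_b = π·30²/4 = 706.9 mm²; R_n = 579 × 706.9 × 4 × 1 / 1000 = 1637 kN → 0.75 × 1637 = 1230 kN.
Bearing: edge l_c = 23.5, r_n = 101.5 kN; interior l_c = 57, r_n = 246.2 kN; R_n = 101.5 + 3·246.2 = 840.2 kN → 630 kN.
Block shear: A_gv = 2480, A_nv = 1500, A_nt = 260 mm²; R_n = min(0.6F_uA_nv, 0.6F_yA_gv) + U_bs·F_u·A_nt = 522 kN → 392 kN.
Block shear governs: 392 kN.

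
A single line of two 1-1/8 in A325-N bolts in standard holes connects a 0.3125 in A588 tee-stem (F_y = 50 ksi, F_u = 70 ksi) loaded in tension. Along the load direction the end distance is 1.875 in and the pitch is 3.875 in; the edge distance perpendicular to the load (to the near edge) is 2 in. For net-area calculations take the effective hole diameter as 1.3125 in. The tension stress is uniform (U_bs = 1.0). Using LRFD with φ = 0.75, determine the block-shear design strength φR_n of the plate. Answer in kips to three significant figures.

59.3 kips

Shear plane L_v = 1.875 + 1·3.875 = 5.75 in; A_gv = 5.75 × 0.3125 = 1.797 in².
A_nv = (5.75 − 1.5·1.3125) × 0.3125 = 1.182 in².
A_nt = (2 − 0.5·1.3125) × 0.3125 = 0.4199 in².
0.6 F_u A_nv = 49.63 kips; 0.6 F_y A_gv = 53.91 kips → shear rupture governs the shear term.
R_n = 49.63 + 1.0 × 70 × 0.4199 = 79.02 kips.
Design strength φR_n = 0.75 × 79.02 = 59.3 kips.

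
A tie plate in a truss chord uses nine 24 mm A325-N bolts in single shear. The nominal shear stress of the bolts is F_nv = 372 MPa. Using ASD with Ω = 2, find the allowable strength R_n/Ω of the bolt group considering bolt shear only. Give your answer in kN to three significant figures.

A_b = π × 24² / 4 = 452.4 mm².
R_n = F_nv · A_b · n · n_s = 372 × 452.4 × 9 × 1 / 1000 = 1515 kN.
Allowable strength R_n/Ω = 1515 / 2 = 757 kN.

757 kN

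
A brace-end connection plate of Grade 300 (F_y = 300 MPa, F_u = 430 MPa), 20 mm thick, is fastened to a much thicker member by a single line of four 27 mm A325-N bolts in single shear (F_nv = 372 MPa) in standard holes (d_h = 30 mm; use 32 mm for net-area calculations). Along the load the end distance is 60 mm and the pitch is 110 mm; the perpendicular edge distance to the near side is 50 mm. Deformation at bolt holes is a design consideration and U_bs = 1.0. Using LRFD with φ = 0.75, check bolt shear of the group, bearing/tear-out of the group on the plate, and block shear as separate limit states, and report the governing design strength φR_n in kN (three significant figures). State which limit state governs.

639 kN (bolt shear governs)

Bolt shear: A_b = π·27²/4 = 572.6 mm²; R_n = 372 × 572.6 × 4 × 1 / 1000 = 852 kN → 0.75 × 852 = 639 kN.
Bearing: edge l_c = 45, r_n = 464.4 kN; interior l_c = 80, r_n = 557.3 kN; R_n = 464.4 + 3·557.3 = 2136 kN → 1600 kN.
Block shear: A_gv = 7800, A_nv = 5560, A_nt = 680 mm²; R_n = min(0.6F_uA_nv, 0.6F_yA_gv) + U_bs·F_u·A_nt = 1696 kN → 1270 kN.
Bolt shear governs: 639 kN.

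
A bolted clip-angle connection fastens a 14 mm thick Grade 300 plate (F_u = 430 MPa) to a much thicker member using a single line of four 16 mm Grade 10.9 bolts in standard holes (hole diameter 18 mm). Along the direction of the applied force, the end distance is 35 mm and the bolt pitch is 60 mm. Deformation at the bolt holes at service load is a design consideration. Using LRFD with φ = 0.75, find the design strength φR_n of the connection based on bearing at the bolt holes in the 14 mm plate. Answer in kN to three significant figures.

Per bolt r_n = 1.2 l_c t F_u ≤ 2.4 d t F_u; upper limit = 2.4 × 16 × 14 × 430 / 1000 = 231.2 kN.
Edge bolt: l_c = 35 − 18/2 = 26 mm → 1.2 × 26 × 14 × 430 / 1000 = 187.8 → r_n = 187.8 kN.
Interior bolts: l_c = 60 − 18 = 42 mm → 1.2 × 42 × 14 × 430 / 1000 = 303.4 → r_n = 231.2 kN.
R_n = 1 × 187.8 + 3 × 231.2 = 881.3 kN.
Design strength φR_n = 0.75 × 881.3 = 661 kN.

661 kN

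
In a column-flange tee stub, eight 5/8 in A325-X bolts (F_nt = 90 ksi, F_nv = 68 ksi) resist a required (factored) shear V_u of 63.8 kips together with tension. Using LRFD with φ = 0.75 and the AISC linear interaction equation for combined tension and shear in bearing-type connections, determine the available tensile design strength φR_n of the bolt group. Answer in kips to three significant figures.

A_b = π·0.625²/4 = 0.3068 in²; f_rv = 63.8 / (8 × 0.3068) = 25.99 ksi.
F'_nt = 1.3 F_nt − (F_nt / φF_nv) f_rv = 1.3·90 − (90/(0.75·68))·25.99 = 71.13 ksi, capped at F_nt → F'_nt = 71.13 ksi.
R_n = F'_nt · A_b · n = 71.13 × 0.3068 × 8 = 174.6 kips.
Design strength φR_n = 0.75 × 174.6 = 131 kips.

131 kips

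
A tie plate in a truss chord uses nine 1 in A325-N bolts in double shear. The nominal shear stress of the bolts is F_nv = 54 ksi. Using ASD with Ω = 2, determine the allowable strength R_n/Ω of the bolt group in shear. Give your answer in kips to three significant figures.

382 kips

A_b = π × 1² / 4 = 0.7854 in².
R_n = F_nv · A_b · n · n_s = 54 × 0.7854 × 9 × 2 = 763.4 kips.
Allowable strength R_n/Ω = 763.4 / 2 = 382 kips.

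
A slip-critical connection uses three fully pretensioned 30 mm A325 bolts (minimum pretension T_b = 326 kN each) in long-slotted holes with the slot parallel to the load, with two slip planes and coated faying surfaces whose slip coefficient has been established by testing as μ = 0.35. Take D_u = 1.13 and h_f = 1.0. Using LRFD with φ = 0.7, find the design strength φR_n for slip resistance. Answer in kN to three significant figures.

R_n = μ · D_u · h_f · T_b · n_s · n_b = 0.35 × 1.13 × 1.0 × 326 × 2 × 3 = 773.6 kN.
Design strength φR_n = 0.7 × 773.6 = 542 kN.

542 kN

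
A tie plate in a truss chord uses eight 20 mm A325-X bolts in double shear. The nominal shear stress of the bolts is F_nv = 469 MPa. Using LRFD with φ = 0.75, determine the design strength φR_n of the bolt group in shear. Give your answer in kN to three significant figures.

A_b = π × 20² / 4 = 314.2 mm².
R_n = F_nv · A_b · n · n_s = 469 × 314.2 × 8 × 2 / 1000 = 2357 kN.
Design strength φR_n = 0.75 × 2357 = 1770 kN.

1770 kN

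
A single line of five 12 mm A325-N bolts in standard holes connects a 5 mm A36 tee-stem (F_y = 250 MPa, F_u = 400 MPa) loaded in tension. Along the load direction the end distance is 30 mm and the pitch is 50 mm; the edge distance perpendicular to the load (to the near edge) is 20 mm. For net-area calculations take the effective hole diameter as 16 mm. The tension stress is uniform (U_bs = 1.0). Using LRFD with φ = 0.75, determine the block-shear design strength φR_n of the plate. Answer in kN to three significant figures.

Shear plane L_v = 30 + 4·50 = 230 mm; A_gv = 230 × 5 = 1150 mm².
A_nv = (230 − 4.5·16) × 5 = 790 mm².
A_nt = (20 − 0.5·16) × 5 = 60 mm².
0.6 F_u A_nv = 189.6 kN; 0.6 F_y A_gv = 172.5 kN → shear yielding governs the shear term.
R_n = 172.5 + 1.0 × 400 × 60 / 1000 = 196.5 kN.
Design strength φR_n = 0.75 × 196.5 = 147 kN.

147 kN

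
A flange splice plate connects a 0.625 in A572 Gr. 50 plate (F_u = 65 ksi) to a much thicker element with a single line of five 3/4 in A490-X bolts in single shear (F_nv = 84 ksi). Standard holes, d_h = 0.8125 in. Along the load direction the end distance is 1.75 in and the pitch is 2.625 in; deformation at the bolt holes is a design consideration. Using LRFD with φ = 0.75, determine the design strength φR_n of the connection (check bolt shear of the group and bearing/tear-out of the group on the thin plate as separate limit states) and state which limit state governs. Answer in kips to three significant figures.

139 kips (bolt shear governs)

Bolt shear: A_b = π·0.75²/4 = 0.4418 in²; R_n = 84 × 0.4418 × 5 × 1 = 185.6 kips → 0.75 × 185.6 = 139 kips.
Bearing (1.2 l_c t F_u ≤ 2.4 d t F_u): upper limit = 2.4·0.75·0.625·65 = 73.12 kips.
  Edge l_c = 1.75 − 0.8125/2 = 1.344 → r_n = 65.51 kips; interior l_c = 2.625 − 0.8125 = 1.812 → r_n = 73.12 kips.
  R_n,bearing = 1·65.51 + 4·73.12 = 358 kips → 0.75 × 358 = 269 kips.
Bolt shear governs: 139 kips.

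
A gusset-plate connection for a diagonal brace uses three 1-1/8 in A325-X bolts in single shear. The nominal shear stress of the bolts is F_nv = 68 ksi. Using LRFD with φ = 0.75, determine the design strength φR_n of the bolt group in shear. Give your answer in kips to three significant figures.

A_b = π × 1.125² / 4 = 0.994 in².
R_n = F_nv · A_b · n · n_s = 68 × 0.994 × 3 × 1 = 202.8 kips.
Design strength φR_n = 0.75 × 202.8 = 152 kips.

152 kips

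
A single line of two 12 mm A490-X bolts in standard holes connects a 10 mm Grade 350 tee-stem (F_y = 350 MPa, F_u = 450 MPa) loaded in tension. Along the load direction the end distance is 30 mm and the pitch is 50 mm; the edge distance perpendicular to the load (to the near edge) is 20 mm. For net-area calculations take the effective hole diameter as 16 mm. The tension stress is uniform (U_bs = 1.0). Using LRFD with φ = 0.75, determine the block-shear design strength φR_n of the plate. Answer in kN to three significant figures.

154 kN

Shear plane L_v = 30 + 1·50 = 80 mm; A_gv = 80 × 10 = 800 mm².
A_nv = (80 − 1.5·16) × 10 = 560 mm².
A_nt = (20 − 0.5·16) × 10 = 120 mm².
0.6 F_u A_nv = 151.2 kN; 0.6 F_y A_gv = 168 kN → shear rupture governs the shear term.
R_n = 151.2 + 1.0 × 450 × 120 / 1000 = 205.2 kN.
Design strength φR_n = 0.75 × 205.2 = 154 kN.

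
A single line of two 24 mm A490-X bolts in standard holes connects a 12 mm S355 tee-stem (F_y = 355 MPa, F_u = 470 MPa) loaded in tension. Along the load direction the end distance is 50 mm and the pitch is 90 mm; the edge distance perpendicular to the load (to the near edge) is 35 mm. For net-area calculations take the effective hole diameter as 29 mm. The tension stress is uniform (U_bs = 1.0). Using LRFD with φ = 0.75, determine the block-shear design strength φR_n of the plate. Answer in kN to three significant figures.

332 kN

Shear plane L_v = 50 + 1·90 = 140 mm; A_gv = 140 × 12 = 1680 mm².
A_nv = (140 − 1.5·29) × 12 = 1158 mm².
A_nt = (35 − 0.5·29) × 12 = 246 mm².
0.6 F_u A_nv = 326.6 kN; 0.6 F_y A_gv = 357.8 kN → shear rupture governs the shear term.
R_n = 326.6 + 1.0 × 470 × 246 / 1000 = 442.2 kN.
Design strength φR_n = 0.75 × 442.2 = 332 kN.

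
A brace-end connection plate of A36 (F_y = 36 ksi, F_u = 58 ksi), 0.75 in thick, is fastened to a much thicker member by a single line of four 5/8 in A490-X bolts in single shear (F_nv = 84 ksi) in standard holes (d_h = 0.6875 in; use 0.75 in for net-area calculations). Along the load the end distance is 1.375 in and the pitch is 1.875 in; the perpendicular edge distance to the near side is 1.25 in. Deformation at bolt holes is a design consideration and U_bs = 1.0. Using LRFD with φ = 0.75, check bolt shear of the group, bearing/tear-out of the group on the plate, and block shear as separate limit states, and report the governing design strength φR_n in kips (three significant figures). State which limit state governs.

77.3 kips (bolt shear governs)

Bolt shear: A_b = π·0.625²/4 = 0.3068 in²; R_n = 84 × 0.3068 × 4 × 1 = 103.1 kips → 0.75 × 103.1 = 77.3 kips.
Bearing: edge l_c = 1.031, r_n = 53.83 kips; interior l_c = 1.188, r_n = 61.99 kips; R_n = 53.83 + 3·61.99 = 239.8 kips → 180 kips.
Block shear: A_gv = 5.25, A_nv = 3.281, A_nt = 0.6562 in²; R_n = min(0.6F_uA_nv, 0.6F_yA_gv) + U_bs·F_u·A_nt = 151.5 kips → 114 kips.
Bolt shear governs: 77.3 kips.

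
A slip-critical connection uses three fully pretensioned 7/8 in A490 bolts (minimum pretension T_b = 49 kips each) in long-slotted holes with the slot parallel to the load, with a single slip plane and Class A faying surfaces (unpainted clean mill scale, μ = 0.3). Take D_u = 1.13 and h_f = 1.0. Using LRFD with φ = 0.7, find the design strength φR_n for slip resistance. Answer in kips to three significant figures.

34.9 kips

R_n = μ · D_u · h_f · T_b · n_s · n_b = 0.3 × 1.13 × 1.0 × 49 × 1 × 3 = 49.83 kips.
Design strength φR_n = 0.7 × 49.83 = 34.9 kips.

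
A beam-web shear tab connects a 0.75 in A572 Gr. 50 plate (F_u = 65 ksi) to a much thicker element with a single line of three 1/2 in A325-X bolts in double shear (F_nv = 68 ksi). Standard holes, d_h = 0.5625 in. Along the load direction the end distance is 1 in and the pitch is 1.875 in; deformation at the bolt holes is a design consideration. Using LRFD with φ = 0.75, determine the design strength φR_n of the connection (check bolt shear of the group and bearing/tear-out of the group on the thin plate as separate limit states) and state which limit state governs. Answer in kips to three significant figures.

Bolt shear: A_b = π·0.5²/4 = 0.1963 in²; R_n = 68 × 0.1963 × 3 × 2 = 80.11 kips → 0.75 × 80.11 = 60.1 kips.
Bearing (1.2 l_c t F_u ≤ 2.4 d t F_u): upper limit = 2.4·0.5·0.75·65 = 58.5 kips.
  Edge l_c = 1 − 0.5625/2 = 0.7188 → r_n = 42.05 kips; interior l_c = 1.875 − 0.5625 = 1.312 → r_n = 58.5 kips.
  R_n,bearing = 1·42.05 + 2·58.5 = 159 kips → 0.75 × 159 = 119 kips.
Bolt shear governs: 60.1 kips.

60.1 kips (bolt shear governs)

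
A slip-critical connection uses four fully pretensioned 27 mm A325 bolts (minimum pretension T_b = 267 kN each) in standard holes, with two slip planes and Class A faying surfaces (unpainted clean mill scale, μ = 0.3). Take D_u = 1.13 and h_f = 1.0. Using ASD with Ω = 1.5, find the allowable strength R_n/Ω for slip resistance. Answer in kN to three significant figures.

483 kN

R_n = μ · D_u · h_f · T_b · n_s · n_b = 0.3 × 1.13 × 1.0 × 267 × 2 × 4 = 724.1 kN.
Allowable strength R_n/Ω = 724.1 / 1.5 = 483 kN.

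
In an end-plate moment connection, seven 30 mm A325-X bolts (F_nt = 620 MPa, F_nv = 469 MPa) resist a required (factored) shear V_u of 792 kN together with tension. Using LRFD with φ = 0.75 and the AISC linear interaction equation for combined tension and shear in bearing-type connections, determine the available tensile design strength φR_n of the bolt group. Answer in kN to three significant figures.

1940 kN

A_b = π·30²/4 = 706.9 mm²; f_rv = 792 × 1000 / (7 × 706.9) = 160.1 MPa.
F'_nt = 1.3 F_nt − (F_nt / φF_nv) f_rv = 1.3·620 − (620/(0.75·469))·160.1 = 523.9 MPa, capped at F_nt → F'_nt = 523.9 MPa.
R_n = F'_nt · A_b · n = 523.9 × 706.9 × 7 / 1000 = 2592 kN.
Design strength φR_n = 0.75 × 2592 = 1940 kN.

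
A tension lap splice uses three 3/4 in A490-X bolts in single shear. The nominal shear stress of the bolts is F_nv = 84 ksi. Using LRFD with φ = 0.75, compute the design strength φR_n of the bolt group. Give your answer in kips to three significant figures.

A_b = π × 0.75² / 4 = 0.4418 in².
R_n = F_nv · A_b · n · n_s = 84 × 0.4418 × 3 × 1 = 111.3 kips.
Design strength φR_n = 0.75 × 111.3 = 83.5 kips.

83.5 kips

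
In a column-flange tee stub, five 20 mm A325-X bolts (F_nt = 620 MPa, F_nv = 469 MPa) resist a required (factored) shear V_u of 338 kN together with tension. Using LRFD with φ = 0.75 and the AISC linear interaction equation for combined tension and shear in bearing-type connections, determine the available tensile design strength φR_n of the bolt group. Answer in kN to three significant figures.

A_b = π·20²/4 = 314.2 mm²; f_rv = 338 × 1000 / (5 × 314.2) = 215.2 MPa.
F'_nt = 1.3 F_nt − (F_nt / φF_nv) f_rv = 1.3·620 − (620/(0.75·469))·215.2 = 426.7 MPa, capped at F_nt → F'_nt = 426.7 MPa.
R_n = F'_nt · A_b · n = 426.7 × 314.2 × 5 / 1000 = 670.3 kN.
Design strength φR_n = 0.75 × 670.3 = 503 kN.

503 kN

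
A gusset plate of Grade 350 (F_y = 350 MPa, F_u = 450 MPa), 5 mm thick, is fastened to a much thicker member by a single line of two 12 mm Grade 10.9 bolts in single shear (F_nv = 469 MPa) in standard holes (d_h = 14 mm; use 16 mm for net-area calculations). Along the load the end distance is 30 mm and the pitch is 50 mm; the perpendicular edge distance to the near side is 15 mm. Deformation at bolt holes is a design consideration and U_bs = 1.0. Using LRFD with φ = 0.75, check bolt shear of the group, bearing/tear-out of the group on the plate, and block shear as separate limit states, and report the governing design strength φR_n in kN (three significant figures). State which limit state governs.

68.5 kN (block shear governs)

Bolt shear: A_b = π·12²/4 = 113.1 mm²; R_n = 469 × 113.1 × 2 × 1 / 1000 = 106.1 kN → 0.75 × 106.1 = 79.6 kN.
Bearing: edge l_c = 23, r_n = 62.1 kN; interior l_c = 36, r_n = 64.8 kN; R_n = 62.1 + 1·64.8 = 126.9 kN → 95.2 kN.
Block shear: A_gv = 400, A_nv = 280, A_nt = 35 mm²; R_n = min(0.6F_uA_nv, 0.6F_yA_gv) + U_bs·F_u·A_nt = 91.35 kN → 68.5 kN.
Block shear governs: 68.5 kN.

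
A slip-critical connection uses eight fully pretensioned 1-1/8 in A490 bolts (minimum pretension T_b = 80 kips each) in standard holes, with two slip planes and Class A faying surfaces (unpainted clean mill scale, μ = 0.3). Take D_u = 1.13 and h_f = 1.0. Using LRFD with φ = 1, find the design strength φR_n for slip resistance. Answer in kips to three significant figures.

434 kips

R_n = μ · D_u · h_f · T_b · n_s · n_b = 0.3 × 1.13 × 1.0 × 80 × 2 × 8 = 433.9 kips.
Design strength φR_n = 1 × 433.9 = 434 kips.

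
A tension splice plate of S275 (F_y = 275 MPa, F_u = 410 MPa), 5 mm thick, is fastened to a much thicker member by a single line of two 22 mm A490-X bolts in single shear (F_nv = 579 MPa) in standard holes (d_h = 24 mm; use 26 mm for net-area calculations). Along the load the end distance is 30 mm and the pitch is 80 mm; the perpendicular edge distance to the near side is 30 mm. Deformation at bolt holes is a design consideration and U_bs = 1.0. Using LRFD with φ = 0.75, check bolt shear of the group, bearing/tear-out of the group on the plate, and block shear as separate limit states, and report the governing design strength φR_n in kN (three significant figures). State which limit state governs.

91.6 kN (block shear governs)

Bolt shear: A_b = π·22²/4 = 380.1 mm²; R_n = 579 × 380.1 × 2 × 1 / 1000 = 440.2 kN → 0.75 × 440.2 = 330 kN.
Bearing: edge l_c = 18, r_n = 44.28 kN; interior l_c = 56, r_n = 108.2 kN; R_n = 44.28 + 1·108.2 = 152.5 kN → 114 kN.
Block shear: A_gv = 550, A_nv = 355, A_nt = 85 mm²; R_n = min(0.6F_uA_nv, 0.6F_yA_gv) + U_bs·F_u·A_nt = 122.2 kN → 91.6 kN.
Block shear governs: 91.6 kN.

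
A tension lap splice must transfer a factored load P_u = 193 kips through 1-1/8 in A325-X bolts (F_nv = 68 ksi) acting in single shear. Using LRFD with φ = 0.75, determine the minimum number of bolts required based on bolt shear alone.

4 bolts

A_b = π·1.125²/4 = 0.994 in².
Per-bolt design strength φR_n = 0.75 × 68 × 0.994 × 1 = 50.69 kips.
n ≥ 193 / 50.69 = 3.807 → use 4 bolts.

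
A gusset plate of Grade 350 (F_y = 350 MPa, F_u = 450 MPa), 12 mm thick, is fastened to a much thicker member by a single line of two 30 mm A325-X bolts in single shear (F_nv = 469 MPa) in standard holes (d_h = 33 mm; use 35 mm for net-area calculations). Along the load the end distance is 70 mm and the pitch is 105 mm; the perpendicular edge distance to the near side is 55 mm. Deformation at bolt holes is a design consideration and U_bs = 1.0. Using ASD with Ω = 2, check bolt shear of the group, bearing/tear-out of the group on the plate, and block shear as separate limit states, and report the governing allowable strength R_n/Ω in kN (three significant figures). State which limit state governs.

Bolt shear: A_b = π·30²/4 = 706.9 mm²; R_n = 469 × 706.9 × 2 × 1 / 1000 = 663 kN → 663 / 2 = 332 kN.
Bearing: edge l_c = 53.5, r_n = 346.7 kN; interior l_c = 72, r_n = 388.8 kN; R_n = 346.7 + 1·388.8 = 735.5 kN → 368 kN.
Block shear: A_gv = 2100, A_nv = 1470, A_nt = 450 mm²; R_n = min(0.6F_uA_nv, 0.6F_yA_gv) + U_bs·F_u·A_nt = 599.4 kN → 300 kN.
Block shear governs: 300 kN.

300 kN (block shear governs)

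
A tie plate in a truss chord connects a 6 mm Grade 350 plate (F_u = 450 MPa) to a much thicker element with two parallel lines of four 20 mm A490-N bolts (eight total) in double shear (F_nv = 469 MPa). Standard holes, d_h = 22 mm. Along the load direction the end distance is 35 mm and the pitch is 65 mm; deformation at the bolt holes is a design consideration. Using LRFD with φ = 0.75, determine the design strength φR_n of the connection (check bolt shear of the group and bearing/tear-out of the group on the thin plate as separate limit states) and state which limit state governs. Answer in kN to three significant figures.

Bolt shear: A_b = π·20²/4 = 314.2 mm²; R_n = 469 × 314.2 × 8 × 2 / 1000 = 2357 kN → 0.75 × 2357 = 1770 kN.
Bearing (1.2 l_c t F_u ≤ 2.4 d t F_u): upper limit = 2.4·20·6·450 / 1000 = 129.6 kN.
  Edge l_c = 35 − 22/2 = 24 → r_n = 77.76 kN; interior l_c = 65 − 22 = 43 → r_n = 129.6 kN.
  R_n,bearing = 2·77.76 + 6·129.6 = 933.1 kN → 0.75 × 933.1 = 700 kN.
Bearing governs: 700 kN.

700 kN (bearing governs)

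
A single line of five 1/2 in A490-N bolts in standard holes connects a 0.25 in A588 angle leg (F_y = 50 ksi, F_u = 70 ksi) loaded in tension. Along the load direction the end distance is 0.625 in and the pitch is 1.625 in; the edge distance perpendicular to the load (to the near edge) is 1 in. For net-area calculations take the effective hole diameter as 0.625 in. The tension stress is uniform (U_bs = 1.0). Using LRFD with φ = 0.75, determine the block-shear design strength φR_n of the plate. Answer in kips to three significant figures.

43 kips

Shear plane L_v = 0.625 + 4·1.625 = 7.125 in; A_gv = 7.125 × 0.25 = 1.781 in².
A_nv = (7.125 − 4.5·0.625) × 0.25 = 1.078 in².
A_nt = (1 − 0.5·0.625) × 0.25 = 0.1719 in².
0.6 F_u A_nv = 45.28 kips; 0.6 F_y A_gv = 53.44 kips → shear rupture governs the shear term.
R_n = 45.28 + 1.0 × 70 × 0.1719 = 57.31 kips.
Design strength φR_n = 0.75 × 57.31 = 43 kips.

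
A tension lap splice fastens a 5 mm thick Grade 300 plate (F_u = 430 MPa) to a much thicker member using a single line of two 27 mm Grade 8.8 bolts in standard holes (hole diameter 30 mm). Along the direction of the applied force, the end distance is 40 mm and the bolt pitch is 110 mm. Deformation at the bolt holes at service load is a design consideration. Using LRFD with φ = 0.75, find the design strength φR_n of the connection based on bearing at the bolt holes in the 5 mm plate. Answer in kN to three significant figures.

153 kN

Per bolt r_n = 1.2 l_c t F_u ≤ 2.4 d t F_u; upper limit = 2.4 × 27 × 5 × 430 / 1000 = 139.3 kN.
Edge bolt: l_c = 40 − 30/2 = 25 mm → 1.2 × 25 × 5 × 430 / 1000 = 64.5 → r_n = 64.5 kN.
Interior bolts: l_c = 110 − 30 = 80 mm → 1.2 × 80 × 5 × 430 / 1000 = 206.4 → r_n = 139.3 kN.
R_n = 1 × 64.5 + 1 × 139.3 = 203.8 kN.
Design strength φR_n = 0.75 × 203.8 = 153 kN.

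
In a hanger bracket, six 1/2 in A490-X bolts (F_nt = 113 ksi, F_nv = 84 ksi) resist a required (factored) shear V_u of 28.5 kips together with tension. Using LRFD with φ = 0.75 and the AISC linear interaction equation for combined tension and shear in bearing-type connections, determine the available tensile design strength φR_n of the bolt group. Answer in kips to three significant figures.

A_b = π·0.5²/4 = 0.1963 in²; f_rv = 28.5 / (6 × 0.1963) = 24.19 ksi.
F'_nt = 1.3 F_nt − (F_nt / φF_nv) f_rv = 1.3·113 − (113/(0.75·84))·24.19 = 103.5 ksi, capped at F_nt → F'_nt = 103.5 ksi.
R_n = F'_nt · A_b · n = 103.5 × 0.1963 × 6 = 121.9 kips.
Design strength φR_n = 0.75 × 121.9 = 91.5 kips.

91.5 kips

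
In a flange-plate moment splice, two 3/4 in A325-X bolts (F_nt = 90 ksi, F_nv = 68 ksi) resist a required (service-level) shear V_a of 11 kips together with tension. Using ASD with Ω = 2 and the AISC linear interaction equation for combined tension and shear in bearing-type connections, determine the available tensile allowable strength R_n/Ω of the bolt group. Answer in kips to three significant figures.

A_b = π·0.75²/4 = 0.4418 in²; f_rv = 11 / (2 × 0.4418) = 12.45 ksi.
F'_nt = 1.3 F_nt − (Ω F_nt / F_nv) f_rv = 1.3·90 − (2·90/68)·12.45 = 84.05 ksi, capped at F_nt → F'_nt = 84.05 ksi.
R_n = F'_nt · A_b · n = 84.05 × 0.4418 × 2 = 74.26 kips.
Allowable strength R_n/Ω = 74.26 / 2 = 37.1 kips.

37.1 kips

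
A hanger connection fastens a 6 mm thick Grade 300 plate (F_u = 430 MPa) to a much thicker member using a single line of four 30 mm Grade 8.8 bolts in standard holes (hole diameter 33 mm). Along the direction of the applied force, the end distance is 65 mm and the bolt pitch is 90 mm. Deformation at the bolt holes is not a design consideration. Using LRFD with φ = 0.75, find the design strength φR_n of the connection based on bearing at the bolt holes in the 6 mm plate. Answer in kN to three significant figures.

Per bolt r_n = 1.5 l_c t F_u ≤ 3.0 d t F_u; upper limit = 3.0 × 30 × 6 × 430 / 1000 = 232.2 kN.
Edge bolt: l_c = 65 − 33/2 = 48.5 mm → 1.5 × 48.5 × 6 × 430 / 1000 = 187.7 → r_n = 187.7 kN.
Interior bolts: l_c = 90 − 33 = 57 mm → 1.5 × 57 × 6 × 430 / 1000 = 220.6 → r_n = 220.6 kN.
R_n = 1 × 187.7 + 3 × 220.6 = 849.5 kN.
Design strength φR_n = 0.75 × 849.5 = 637 kN.

637 kN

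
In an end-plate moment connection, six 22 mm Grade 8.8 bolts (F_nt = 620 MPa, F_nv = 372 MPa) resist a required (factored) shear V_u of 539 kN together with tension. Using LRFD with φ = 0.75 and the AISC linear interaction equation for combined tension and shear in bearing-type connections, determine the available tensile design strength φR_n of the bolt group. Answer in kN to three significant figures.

480 kN

A_b = π·22²/4 = 380.1 mm²; f_rv = 539 × 1000 / (6 × 380.1) = 236.3 MPa.
F'_nt = 1.3 F_nt − (F_nt / φF_nv) f_rv = 1.3·620 − (620/(0.75·372))·236.3 = 280.8 MPa, capped at F_nt → F'_nt = 280.8 MPa.
R_n = F'_nt · A_b · n = 280.8 × 380.1 × 6 / 1000 = 640.5 kN.
Design strength φR_n = 0.75 × 640.5 = 480 kN.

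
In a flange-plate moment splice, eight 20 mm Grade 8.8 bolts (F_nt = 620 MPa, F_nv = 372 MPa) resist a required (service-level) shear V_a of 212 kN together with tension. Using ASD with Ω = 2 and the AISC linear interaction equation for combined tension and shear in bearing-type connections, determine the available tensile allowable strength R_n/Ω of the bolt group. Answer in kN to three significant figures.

A_b = π·20²/4 = 314.2 mm²; f_rv = 212 × 1000 / (8 × 314.2) = 84.35 MPa.
F'_nt = 1.3 F_nt − (Ω F_nt / F_nv) f_rv = 1.3·620 − (2·620/372)·84.35 = 524.8 MPa, capped at F_nt → F'_nt = 524.8 MPa.
R_n = F'_nt · A_b · n = 524.8 × 314.2 × 8 / 1000 = 1319 kN.
Allowable strength R_n/Ω = 1319 / 2 = 660 kN.

660 kN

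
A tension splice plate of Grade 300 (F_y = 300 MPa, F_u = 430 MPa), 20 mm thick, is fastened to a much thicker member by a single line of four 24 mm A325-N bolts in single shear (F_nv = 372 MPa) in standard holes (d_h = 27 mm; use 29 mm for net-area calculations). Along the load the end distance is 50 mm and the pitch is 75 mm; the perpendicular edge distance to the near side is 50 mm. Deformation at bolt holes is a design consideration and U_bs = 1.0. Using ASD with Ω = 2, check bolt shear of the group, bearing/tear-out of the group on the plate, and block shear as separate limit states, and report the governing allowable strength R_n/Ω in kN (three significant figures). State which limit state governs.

Bolt shear: A_b = π·24²/4 = 452.4 mm²; R_n = 372 × 452.4 × 4 × 1 / 1000 = 673.2 kN → 673.2 / 2 = 337 kN.
Bearing: edge l_c = 36.5, r_n = 376.7 kN; interior l_c = 48, r_n = 495.4 kN; R_n = 376.7 + 3·495.4 = 1863 kN → 931 kN.
Block shear: A_gv = 5500, A_nv = 3470, A_nt = 710 mm²; R_n = min(0.6F_uA_nv, 0.6F_yA_gv) + U_bs·F_u·A_nt = 1201 kN → 600 kN.
Bolt shear governs: 337 kN.

337 kN (bolt shear governs)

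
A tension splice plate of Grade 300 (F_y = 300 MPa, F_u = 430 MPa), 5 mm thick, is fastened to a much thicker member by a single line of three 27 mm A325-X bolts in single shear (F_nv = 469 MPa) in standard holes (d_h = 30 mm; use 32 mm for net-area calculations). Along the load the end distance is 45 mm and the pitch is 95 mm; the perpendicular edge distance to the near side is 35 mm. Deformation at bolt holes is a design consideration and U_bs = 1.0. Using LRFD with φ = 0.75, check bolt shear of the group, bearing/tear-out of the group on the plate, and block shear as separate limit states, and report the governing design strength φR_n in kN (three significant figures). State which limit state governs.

181 kN (block shear governs)

Bolt shear: A_b = π·27²/4 = 572.6 mm²; R_n = 469 × 572.6 × 3 × 1 / 1000 = 805.6 kN → 0.75 × 805.6 = 604 kN.
Bearing: edge l_c = 30, r_n = 77.4 kN; interior l_c = 65, r_n = 139.3 kN; R_n = 77.4 + 2·139.3 = 356 kN → 267 kN.
Block shear: A_gv = 1175, A_nv = 775, A_nt = 95 mm²; R_n = min(0.6F_uA_nv, 0.6F_yA_gv) + U_bs·F_u·A_nt = 240.8 kN → 181 kN.
Block shear governs: 181 kN.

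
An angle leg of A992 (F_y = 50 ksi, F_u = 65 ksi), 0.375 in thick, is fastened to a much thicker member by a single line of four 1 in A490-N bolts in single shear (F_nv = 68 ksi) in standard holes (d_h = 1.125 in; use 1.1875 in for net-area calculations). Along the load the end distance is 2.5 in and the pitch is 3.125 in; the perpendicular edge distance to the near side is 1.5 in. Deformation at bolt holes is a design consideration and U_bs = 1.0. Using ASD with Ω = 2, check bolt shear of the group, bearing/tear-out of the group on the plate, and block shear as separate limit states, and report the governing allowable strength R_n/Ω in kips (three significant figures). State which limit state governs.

Bolt shear: A_b = π·1²/4 = 0.7854 in²; R_n = 68 × 0.7854 × 4 × 1 = 213.6 kips → 213.6 / 2 = 107 kips.
Bearing: edge l_c = 1.938, r_n = 56.67 kips; interior l_c = 2, r_n = 58.5 kips; R_n = 56.67 + 3·58.5 = 232.2 kips → 116 kips.
Block shear: A_gv = 4.453, A_nv = 2.895, A_nt = 0.3398 in²; R_n = min(0.6F_uA_nv, 0.6F_yA_gv) + U_bs·F_u·A_nt = 135 kips → 67.5 kips.
Block shear governs: 67.5 kips.

67.5 kips (block shear governs)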